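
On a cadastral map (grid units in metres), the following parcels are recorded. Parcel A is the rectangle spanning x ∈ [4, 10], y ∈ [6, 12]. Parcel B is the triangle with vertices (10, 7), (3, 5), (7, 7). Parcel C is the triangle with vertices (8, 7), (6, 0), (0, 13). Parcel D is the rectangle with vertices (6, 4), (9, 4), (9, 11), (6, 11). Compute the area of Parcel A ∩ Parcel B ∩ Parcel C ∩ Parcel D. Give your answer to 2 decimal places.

1.38

The intersection is the polygon with vertices (8,7), (7.822,6.378), (6.5,6), (6,6), (6,6.5), (7,7).
By the shoelace formula its area is 1.38.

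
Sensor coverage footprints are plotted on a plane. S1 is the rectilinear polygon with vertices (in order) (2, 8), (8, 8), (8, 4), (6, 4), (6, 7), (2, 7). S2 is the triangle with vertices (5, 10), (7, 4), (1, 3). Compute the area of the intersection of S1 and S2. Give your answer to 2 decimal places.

3.76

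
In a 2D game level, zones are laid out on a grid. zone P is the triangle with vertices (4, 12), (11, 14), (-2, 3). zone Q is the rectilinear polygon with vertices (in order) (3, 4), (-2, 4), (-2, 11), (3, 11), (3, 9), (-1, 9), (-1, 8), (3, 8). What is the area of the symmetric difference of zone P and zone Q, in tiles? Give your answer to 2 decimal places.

|zone P| = 25.5, |zone Q| = 31, |zone P∩zone Q| = 6.5822.
|zone P △ zone Q| = |zone P| + |zone Q| − 2·|zone P∩zone Q| = 25.5 + 31 − 13.1643 = 43.34.

43.34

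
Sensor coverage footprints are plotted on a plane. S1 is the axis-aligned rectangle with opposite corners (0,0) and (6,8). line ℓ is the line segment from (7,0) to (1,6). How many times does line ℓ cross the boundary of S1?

1

The segment meets the boundary at (6,1).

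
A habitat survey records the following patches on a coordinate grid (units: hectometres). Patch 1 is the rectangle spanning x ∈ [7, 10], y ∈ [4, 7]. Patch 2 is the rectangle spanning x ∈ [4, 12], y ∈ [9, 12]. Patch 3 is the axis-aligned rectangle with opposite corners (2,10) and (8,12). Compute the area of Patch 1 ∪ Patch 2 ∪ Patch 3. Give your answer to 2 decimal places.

37.00

By inclusion–exclusion:
Individual areas: |Patch 1| = 9, |Patch 2| = 24, |Patch 3| = 12.
|Patch 1∩Patch 2| = 0 (no overlap).
|Patch 1∩Patch 3| = 0 (no overlap).
|Patch 2∩Patch 3|: x∈[4,8], y∈[10,12] → 4·2 = 8.
|Patch 1∩Patch 2∩Patch 3| = 0.
|Patch 1 ∪ Patch 2 ∪ Patch 3| = 45 − 8 + 0 = 37.00.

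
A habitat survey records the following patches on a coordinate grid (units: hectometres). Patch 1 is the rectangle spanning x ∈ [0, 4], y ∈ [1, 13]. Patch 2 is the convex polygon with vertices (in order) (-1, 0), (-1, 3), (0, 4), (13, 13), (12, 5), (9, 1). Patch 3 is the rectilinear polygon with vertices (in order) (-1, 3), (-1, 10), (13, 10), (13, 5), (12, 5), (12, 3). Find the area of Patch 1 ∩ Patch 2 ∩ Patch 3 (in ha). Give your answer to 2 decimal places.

9.54

The intersection is the polygon with vertices (0,4), (4,6.769), (4,3), (0,3).
By the shoelace formula its area is 9.54.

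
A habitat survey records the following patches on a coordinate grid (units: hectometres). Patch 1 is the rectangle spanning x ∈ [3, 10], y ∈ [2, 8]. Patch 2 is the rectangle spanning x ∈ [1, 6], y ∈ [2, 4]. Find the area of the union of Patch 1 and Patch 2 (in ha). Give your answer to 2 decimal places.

By inclusion–exclusion:
Individual areas: |Patch 1| = 42, |Patch 2| = 10.
|Patch 1∩Patch 2|: x∈[3,6], y∈[2,4] → 3·2 = 6.
|Patch 1 ∪ Patch 2| = 52 − 6 = 46.00.

46.00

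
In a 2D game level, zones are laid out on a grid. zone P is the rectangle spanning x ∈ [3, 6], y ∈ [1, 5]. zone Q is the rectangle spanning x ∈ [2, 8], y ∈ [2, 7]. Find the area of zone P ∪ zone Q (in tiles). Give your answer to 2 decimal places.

By inclusion–exclusion:
Individual areas: |zone P| = 12, |zone Q| = 30.
|zone P∩zone Q|: x∈[3,6], y∈[2,5] → 3·3 = 9.
|zone P ∪ zone Q| = 42 − 9 = 33.00.

33.00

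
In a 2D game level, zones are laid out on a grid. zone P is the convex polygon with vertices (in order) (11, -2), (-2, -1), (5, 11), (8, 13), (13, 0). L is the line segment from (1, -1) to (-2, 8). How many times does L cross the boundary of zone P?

1

The segment meets the boundary at (-0.091,2.273).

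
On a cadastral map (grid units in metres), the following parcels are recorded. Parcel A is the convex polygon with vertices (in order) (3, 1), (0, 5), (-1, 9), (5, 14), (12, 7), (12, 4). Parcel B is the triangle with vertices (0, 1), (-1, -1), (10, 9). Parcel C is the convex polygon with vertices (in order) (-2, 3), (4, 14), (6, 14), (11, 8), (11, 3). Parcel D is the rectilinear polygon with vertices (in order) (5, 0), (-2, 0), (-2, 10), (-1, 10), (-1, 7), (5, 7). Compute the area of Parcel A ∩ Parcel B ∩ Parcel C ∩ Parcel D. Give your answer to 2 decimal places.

1.34

The intersection is the polygon with vertices (3.4,3), (2.5,3), (5,5), (5,4.455).
By the shoelace formula its area is 1.34.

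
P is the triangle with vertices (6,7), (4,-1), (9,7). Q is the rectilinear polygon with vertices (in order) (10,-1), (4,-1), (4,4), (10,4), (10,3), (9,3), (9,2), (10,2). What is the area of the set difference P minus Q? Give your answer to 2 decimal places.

7.31

|P| = 12, |P∩Q| = 4.6875.
|P ∖ Q| = |P| − |P∩Q| = 12 − 4.6875 = 7.31.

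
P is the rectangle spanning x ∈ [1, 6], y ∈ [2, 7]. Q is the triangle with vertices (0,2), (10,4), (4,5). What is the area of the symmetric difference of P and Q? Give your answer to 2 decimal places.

20.42

|P| = 25, |Q| = 11, |P∩Q| = 7.7917.
|P △ Q| = |P| + |Q| − 2·|P∩Q| = 25 + 11 − 15.5833 = 20.42.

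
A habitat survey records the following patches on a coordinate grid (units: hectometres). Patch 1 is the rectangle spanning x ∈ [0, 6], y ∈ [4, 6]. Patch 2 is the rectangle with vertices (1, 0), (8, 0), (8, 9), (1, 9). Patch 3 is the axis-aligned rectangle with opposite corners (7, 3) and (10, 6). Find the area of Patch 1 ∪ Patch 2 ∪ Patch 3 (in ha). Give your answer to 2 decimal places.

71.00

By inclusion–exclusion:
Individual areas: |Patch 1| = 12, |Patch 2| = 63, |Patch 3| = 9.
|Patch 1∩Patch 2|: x∈[1,6], y∈[4,6] → 5·2 = 10.
|Patch 1∩Patch 3| = 0 (no overlap).
|Patch 2∩Patch 3|: x∈[7,8], y∈[3,6] → 1·3 = 3.
|Patch 1∩Patch 2∩Patch 3| = 0.
|Patch 1 ∪ Patch 2 ∪ Patch 3| = 84 − 13 + 0 = 71.00.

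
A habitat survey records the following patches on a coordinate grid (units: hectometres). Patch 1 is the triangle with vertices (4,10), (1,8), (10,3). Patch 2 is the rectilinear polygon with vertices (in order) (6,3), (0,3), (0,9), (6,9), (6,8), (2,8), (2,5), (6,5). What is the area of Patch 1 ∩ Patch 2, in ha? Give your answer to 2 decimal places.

3.81

The intersection is the polygon with vertices (1,8), (2.5,9), (4.857,9), (5.714,8), (2,8), (2,7.444).
By the shoelace formula its area is 3.81.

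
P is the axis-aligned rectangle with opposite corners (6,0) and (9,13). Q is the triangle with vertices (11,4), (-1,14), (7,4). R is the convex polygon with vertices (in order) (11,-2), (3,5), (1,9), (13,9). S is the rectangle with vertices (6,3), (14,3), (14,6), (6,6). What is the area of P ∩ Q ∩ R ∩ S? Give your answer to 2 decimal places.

The intersection is the polygon with vertices (6,5.25), (6,6), (8.6,6), (9,5.667), (9,4), (7,4).
By the shoelace formula its area is 5.31.

5.31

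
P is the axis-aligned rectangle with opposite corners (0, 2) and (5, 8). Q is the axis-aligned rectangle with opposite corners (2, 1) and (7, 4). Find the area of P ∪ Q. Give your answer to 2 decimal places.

By inclusion–exclusion:
Individual areas: |P| = 30, |Q| = 15.
|P∩Q|: x∈[2,5], y∈[2,4] → 3·2 = 6.
|P ∪ Q| = 45 − 6 = 39.00.

39.00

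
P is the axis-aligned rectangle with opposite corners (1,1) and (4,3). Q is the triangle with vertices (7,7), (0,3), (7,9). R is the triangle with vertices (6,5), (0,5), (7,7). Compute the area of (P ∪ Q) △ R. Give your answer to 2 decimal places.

14.33

|P ∪ Q| = 13.
|(P ∪ Q) ∩ R| = 2.3333.
|(P ∪ Q) △ R| = 13 + 6 − 4.6667 = 14.33.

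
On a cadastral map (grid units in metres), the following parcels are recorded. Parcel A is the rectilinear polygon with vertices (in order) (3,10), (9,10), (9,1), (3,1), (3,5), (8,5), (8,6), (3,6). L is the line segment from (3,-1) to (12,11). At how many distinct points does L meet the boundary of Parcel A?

4

The segment meets the boundary at (9,7), (8,5.667), (7.5,5), (4.5,1).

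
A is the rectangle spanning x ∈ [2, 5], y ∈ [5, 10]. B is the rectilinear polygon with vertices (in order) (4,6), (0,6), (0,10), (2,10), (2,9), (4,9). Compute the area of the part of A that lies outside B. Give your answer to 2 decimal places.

|A| = 15, |A∩B| = 6.
|A ∖ B| = |A| − |A∩B| = 15 − 6 = 9.00.

9.00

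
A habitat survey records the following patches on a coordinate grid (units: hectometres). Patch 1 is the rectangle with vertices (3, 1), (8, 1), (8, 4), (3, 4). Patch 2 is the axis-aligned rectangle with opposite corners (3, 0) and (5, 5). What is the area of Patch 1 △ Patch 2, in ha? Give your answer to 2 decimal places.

|Patch 1∩Patch 2|: x∈[3,5], y∈[1,4] → 2·3 = 6.
|Patch 1 △ Patch 2| = |Patch 1| + |Patch 2| − 2·|Patch 1∩Patch 2| = 15 + 10 − 12 = 13.00.

13.00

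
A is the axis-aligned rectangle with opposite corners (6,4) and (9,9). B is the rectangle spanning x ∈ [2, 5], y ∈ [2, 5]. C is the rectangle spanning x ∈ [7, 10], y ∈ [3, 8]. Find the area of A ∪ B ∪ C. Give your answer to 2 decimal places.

31.00

By inclusion–exclusion:
Individual areas: |A| = 15, |B| = 9, |C| = 15.
|A∩B| = 0 (no overlap).
|A∩C|: x∈[7,9], y∈[4,8] → 2·4 = 8.
|B∩C| = 0 (no overlap).
|A∩B∩C| = 0.
|A ∪ B ∪ C| = 39 − 8 + 0 = 31.00.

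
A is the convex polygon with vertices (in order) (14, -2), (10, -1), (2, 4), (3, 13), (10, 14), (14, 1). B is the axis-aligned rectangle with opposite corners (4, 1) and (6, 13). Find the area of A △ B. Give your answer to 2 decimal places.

|A| = 127, |B| = 24, |A∩B| = 21.75.
|A △ B| = |A| + |B| − 2·|A∩B| = 127 + 24 − 43.5 = 107.50.

107.50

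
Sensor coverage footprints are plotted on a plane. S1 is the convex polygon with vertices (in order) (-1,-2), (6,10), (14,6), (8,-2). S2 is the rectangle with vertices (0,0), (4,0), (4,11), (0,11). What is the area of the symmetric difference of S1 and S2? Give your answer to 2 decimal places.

116.81

|S1| = 98, |S2| = 44, |S1∩S2| = 12.5952.
|S1 △ S2| = |S1| + |S2| − 2·|S1∩S2| = 98 + 44 − 25.1905 = 116.81.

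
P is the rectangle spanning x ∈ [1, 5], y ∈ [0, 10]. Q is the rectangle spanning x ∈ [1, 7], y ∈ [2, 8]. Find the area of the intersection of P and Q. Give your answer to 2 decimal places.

|P∩Q|: x∈[1,5], y∈[2,8] → 4·6 = 24.

24.00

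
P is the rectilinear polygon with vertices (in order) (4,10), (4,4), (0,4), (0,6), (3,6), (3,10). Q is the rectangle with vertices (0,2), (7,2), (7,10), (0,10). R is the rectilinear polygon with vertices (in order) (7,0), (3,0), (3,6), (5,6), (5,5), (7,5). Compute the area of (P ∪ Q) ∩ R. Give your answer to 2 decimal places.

The region (P ∪ Q) ∩ R is the polygon with vertices (7,2), (3,2), (3,6), (5,6), (5,5), (7,5).
By the shoelace formula its area is 14.00.

14.00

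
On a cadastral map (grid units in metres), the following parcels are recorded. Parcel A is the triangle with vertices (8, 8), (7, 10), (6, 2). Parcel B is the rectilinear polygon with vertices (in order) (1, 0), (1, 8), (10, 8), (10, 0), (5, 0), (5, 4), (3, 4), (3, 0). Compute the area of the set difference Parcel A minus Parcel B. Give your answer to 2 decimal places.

|Parcel A| = 5, |Parcel A∩Parcel B| = 3.75.
|Parcel A ∖ Parcel B| = |Parcel A| − |Parcel A∩Parcel B| = 5 − 3.75 = 1.25.

1.25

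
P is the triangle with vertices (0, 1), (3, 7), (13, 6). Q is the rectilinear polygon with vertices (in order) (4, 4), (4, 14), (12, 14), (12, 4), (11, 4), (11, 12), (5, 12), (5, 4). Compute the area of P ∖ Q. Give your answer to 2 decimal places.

27.92

|P| = 31.5, |P∩Q| = 3.5769.
|P ∖ Q| = |P| − |P∩Q| = 31.5 − 3.5769 = 27.92.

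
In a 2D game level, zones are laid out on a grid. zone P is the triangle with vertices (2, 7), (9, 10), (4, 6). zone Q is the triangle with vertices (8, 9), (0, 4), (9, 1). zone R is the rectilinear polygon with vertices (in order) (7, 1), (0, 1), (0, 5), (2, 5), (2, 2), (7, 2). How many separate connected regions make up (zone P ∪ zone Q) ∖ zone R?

1

(zone P ∪ zone Q) ∖ zone R is a single connected region.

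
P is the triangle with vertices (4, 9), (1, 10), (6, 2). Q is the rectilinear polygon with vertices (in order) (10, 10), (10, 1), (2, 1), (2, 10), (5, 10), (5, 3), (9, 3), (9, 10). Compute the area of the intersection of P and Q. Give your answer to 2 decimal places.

8.09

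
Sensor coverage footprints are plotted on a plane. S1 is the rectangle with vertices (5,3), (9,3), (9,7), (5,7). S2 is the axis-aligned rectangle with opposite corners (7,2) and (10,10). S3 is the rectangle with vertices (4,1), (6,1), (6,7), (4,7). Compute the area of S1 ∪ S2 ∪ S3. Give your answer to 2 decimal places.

40.00

By inclusion–exclusion:
Individual areas: |S1| = 16, |S2| = 24, |S3| = 12.
|S1∩S2|: x∈[7,9], y∈[3,7] → 2·4 = 8.
|S1∩S3|: x∈[5,6], y∈[3,7] → 1·4 = 4.
|S2∩S3| = 0 (no overlap).
|S1∩S2∩S3| = 0.
|S1 ∪ S2 ∪ S3| = 52 − 12 + 0 = 40.00.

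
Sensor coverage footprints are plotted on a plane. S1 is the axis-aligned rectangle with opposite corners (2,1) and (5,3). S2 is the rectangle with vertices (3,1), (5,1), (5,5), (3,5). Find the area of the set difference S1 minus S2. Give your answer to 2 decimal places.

|S1∩S2|: x∈[3,5], y∈[1,3] → 2·2 = 4.
|S1| = 6.
|S1 ∖ S2| = |S1| − |S1∩S2| = 6 − 4 = 2.00.

2.00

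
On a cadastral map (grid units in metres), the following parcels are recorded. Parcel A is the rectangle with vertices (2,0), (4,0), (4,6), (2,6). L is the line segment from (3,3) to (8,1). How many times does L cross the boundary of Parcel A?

1

The segment meets the boundary at (4,2.6).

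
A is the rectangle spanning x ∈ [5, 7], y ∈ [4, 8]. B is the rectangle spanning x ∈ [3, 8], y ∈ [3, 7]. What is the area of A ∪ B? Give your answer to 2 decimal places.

By inclusion–exclusion:
Individual areas: |A| = 8, |B| = 20.
|A∩B|: x∈[5,7], y∈[4,7] → 2·3 = 6.
|A ∪ B| = 28 − 6 = 22.00.

22.00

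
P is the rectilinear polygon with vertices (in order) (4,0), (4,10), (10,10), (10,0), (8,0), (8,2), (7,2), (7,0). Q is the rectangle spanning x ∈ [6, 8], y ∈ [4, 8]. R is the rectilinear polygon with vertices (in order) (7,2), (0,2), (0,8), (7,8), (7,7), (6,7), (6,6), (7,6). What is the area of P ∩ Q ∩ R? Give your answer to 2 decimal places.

3.00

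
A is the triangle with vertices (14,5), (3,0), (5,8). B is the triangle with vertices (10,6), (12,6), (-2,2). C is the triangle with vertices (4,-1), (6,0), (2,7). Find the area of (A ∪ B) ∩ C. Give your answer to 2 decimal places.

3.65

|A ∪ B| = 39.9231.
|(A ∪ B) ∩ C| = 3.65.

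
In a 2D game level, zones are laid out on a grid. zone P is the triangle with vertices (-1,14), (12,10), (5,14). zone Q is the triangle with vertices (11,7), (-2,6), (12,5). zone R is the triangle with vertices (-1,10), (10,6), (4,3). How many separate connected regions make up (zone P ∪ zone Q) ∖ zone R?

3

(zone P ∪ zone Q) ∖ zone R splits into 3 disjoint pieces (area 12, area 4.4286, area 1.1023).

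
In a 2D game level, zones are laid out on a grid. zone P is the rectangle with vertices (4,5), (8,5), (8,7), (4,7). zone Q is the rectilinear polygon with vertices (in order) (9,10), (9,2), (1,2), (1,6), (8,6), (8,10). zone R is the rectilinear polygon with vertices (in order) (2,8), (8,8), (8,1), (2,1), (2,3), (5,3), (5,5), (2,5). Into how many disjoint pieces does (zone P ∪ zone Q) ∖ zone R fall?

(zone P ∪ zone Q) ∖ zone R splits into 2 disjoint pieces (area 8, area 10).

2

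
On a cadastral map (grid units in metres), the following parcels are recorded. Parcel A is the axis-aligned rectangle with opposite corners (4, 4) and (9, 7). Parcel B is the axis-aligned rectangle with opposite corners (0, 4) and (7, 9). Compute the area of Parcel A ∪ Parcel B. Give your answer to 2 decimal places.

By inclusion–exclusion:
Individual areas: |Parcel A| = 15, |Parcel B| = 35.
|Parcel A∩Parcel B|: x∈[4,7], y∈[4,7] → 3·3 = 9.
|Parcel A ∪ Parcel B| = 50 − 9 = 41.00.

41.00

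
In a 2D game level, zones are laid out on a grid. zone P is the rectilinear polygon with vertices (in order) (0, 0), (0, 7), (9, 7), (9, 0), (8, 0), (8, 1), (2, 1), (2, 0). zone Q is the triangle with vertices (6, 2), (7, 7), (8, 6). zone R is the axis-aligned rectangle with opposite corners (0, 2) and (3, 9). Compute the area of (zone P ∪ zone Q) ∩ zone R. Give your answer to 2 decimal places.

15.00

The region (zone P ∪ zone Q) ∩ zone R is the polygon with vertices (3,7), (3,2), (0,2), (0,7).
By the shoelace formula its area is 15.00.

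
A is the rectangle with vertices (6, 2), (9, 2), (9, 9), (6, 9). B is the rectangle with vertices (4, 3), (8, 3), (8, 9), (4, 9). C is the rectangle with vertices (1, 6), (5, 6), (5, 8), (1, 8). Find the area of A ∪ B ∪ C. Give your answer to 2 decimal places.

By inclusion–exclusion:
Individual areas: |A| = 21, |B| = 24, |C| = 8.
|A∩B|: x∈[6,8], y∈[3,9] → 2·6 = 12.
|A∩C| = 0 (no overlap).
|B∩C|: x∈[4,5], y∈[6,8] → 1·2 = 2.
|A∩B∩C| = 0.
|A ∪ B ∪ C| = 53 − 14 + 0 = 39.00.

39.00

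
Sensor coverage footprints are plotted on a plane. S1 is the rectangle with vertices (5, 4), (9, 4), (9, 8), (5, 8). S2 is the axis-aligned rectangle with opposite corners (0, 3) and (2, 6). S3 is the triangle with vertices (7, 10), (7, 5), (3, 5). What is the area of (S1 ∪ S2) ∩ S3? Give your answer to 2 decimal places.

The region (S1 ∪ S2) ∩ S3 is the polygon with vertices (7,8), (7,5), (5,5), (5,7.5), (5.4,8).
By the shoelace formula its area is 5.90.

5.90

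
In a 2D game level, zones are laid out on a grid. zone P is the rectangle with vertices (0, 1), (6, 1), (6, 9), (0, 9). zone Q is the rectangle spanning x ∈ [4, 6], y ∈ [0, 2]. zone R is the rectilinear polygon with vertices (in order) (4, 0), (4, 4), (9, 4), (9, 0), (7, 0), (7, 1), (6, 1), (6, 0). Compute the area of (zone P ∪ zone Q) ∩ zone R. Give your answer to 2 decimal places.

The region (zone P ∪ zone Q) ∩ zone R is the polygon with vertices (6,0), (4,0), (4,1), (4,4), (6,4), (6,2), (6,1).
By the shoelace formula its area is 8.00.

8.00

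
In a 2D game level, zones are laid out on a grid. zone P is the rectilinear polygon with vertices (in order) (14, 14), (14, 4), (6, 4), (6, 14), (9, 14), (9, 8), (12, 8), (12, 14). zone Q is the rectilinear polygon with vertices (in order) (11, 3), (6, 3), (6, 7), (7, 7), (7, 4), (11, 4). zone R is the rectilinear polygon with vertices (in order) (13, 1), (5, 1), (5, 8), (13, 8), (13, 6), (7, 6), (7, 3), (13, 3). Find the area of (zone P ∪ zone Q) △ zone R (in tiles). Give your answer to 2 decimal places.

71.00

|zone P ∪ zone Q| = 67.
|(zone P ∪ zone Q) ∩ zone R| = 17.
|(zone P ∪ zone Q) △ zone R| = 67 + 38 − 34 = 71.00.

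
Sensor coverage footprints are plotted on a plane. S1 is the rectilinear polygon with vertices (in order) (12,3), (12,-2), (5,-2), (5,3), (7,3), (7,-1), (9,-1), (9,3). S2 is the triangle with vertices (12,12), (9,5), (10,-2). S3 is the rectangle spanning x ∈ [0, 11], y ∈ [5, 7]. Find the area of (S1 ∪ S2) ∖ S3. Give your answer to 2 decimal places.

|S1 ∪ S2| = 37.4286.
|(S1 ∪ S2) ∩ S3| = 3.1429.
|(S1 ∪ S2) ∖ S3| = 37.4286 − 3.1429 = 34.29.

34.29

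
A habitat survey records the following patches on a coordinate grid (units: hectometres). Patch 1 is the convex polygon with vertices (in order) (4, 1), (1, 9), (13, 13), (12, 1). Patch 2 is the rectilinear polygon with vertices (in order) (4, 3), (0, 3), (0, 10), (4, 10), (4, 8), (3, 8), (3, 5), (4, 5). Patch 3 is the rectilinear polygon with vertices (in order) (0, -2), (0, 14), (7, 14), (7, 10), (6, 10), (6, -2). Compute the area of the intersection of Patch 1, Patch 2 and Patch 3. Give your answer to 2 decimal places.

The intersection is the polygon with vertices (4,10), (4,8), (3,8), (3,5), (4,5), (4,3), (3.25,3), (1,9).
By the shoelace formula its area is 9.75.

9.75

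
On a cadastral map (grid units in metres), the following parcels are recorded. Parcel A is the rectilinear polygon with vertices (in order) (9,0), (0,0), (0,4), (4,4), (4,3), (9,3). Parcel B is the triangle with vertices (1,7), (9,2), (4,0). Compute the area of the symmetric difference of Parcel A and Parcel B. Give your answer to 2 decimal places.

|Parcel A| = 31, |Parcel B| = 20.5, |Parcel A∩Parcel B| = 12.6286.
|Parcel A △ Parcel B| = |Parcel A| + |Parcel B| − 2·|Parcel A∩Parcel B| = 31 + 20.5 − 25.2571 = 26.24.

26.24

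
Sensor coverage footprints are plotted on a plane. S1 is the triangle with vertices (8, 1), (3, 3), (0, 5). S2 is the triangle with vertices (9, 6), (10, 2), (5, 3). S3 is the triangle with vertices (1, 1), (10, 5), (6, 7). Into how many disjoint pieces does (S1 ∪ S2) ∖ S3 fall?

4

(S1 ∪ S2) ∖ S3 splits into 4 disjoint pieces (area 0.7101, area 0.6068, area 5.9703, area 0.1357).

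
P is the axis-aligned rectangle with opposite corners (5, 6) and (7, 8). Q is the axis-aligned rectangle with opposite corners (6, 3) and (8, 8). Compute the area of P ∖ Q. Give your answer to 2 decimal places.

|P∩Q|: x∈[6,7], y∈[6,8] → 1·2 = 2.
|P| = 4.
|P ∖ Q| = |P| − |P∩Q| = 4 − 2 = 2.00.

2.00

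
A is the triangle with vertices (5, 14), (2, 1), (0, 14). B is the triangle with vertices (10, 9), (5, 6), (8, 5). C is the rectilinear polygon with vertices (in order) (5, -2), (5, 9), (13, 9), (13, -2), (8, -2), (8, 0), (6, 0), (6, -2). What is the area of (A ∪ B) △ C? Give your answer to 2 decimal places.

|A ∪ B| = 39.5.
|(A ∪ B) ∩ C| = 7.
|(A ∪ B) △ C| = 39.5 + 84 − 14 = 109.50.

109.50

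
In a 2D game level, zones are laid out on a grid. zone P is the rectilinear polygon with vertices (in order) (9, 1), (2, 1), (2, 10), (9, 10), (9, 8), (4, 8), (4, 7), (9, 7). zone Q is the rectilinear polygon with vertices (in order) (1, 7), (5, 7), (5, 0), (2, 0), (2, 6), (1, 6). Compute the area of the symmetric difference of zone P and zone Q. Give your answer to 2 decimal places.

|zone P| = 58, |zone Q| = 22, |zone P∩zone Q| = 18.
|zone P △ zone Q| = |zone P| + |zone Q| − 2·|zone P∩zone Q| = 58 + 22 − 36 = 44.00.

44.00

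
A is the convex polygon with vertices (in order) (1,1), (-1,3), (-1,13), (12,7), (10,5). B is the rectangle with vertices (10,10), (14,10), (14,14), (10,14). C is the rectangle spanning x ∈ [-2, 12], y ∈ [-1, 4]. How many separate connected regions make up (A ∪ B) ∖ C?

2

(A ∪ B) ∖ C splits into 2 disjoint pieces (area 72.875, area 16).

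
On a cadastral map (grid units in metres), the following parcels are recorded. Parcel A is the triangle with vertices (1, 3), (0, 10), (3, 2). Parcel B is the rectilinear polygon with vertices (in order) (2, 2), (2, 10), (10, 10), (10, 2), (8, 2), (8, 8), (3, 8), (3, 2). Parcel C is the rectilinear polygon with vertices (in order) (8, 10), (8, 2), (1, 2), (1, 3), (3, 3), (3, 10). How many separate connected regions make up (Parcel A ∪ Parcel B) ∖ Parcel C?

(Parcel A ∪ Parcel B) ∖ Parcel C splits into 2 disjoint pieces (area 12.1667, area 16).

2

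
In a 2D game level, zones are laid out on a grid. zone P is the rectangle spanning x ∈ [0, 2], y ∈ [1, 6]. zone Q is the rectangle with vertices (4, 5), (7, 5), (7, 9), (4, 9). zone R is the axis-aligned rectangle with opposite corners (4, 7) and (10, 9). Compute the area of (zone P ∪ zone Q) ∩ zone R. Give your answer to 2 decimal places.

6.00

The region (zone P ∪ zone Q) ∩ zone R is the polygon with vertices (7,7), (4,7), (4,9), (7,9).
By the shoelace formula its area is 6.00.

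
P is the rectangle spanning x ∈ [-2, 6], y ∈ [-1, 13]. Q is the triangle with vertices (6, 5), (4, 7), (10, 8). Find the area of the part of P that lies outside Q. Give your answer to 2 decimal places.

109.67

|P| = 112, |P∩Q| = 2.3333.
|P ∖ Q| = |P| − |P∩Q| = 112 − 2.3333 = 109.67.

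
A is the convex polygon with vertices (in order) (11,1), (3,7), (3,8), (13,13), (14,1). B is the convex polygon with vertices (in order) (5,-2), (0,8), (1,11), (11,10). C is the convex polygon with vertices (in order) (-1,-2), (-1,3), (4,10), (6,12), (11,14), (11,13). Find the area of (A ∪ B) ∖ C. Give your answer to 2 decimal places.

|A ∪ B| = 122.5606.
|(A ∪ B) ∩ C| = 27.7793.
|(A ∪ B) ∖ C| = 122.5606 − 27.7793 = 94.78.

94.78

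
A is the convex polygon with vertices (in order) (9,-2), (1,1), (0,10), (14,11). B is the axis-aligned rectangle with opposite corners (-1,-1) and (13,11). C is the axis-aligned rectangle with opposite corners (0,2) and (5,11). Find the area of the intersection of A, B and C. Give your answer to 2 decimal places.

37.34

The intersection is the polygon with vertices (0,10), (5,10.357), (5,2), (0.889,2).
By the shoelace formula its area is 37.34.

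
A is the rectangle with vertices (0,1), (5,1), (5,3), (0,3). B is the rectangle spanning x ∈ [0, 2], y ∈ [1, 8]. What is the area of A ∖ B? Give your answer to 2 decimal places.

6.00

|A∩B|: x∈[0,2], y∈[1,3] → 2·2 = 4.
|A| = 10.
|A ∖ B| = |A| − |A∩B| = 10 − 4 = 6.00.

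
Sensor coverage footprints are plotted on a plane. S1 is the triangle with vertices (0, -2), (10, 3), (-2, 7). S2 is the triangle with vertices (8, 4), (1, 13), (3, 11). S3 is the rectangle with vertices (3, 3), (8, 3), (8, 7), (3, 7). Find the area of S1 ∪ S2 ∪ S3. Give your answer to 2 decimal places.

64.21

By inclusion–exclusion:
Individual areas: |S1| = 50, |S2| = 2, |S3| = 20.
|S1∩S2| = 0.
|S1∩S3| = 7.5.
|S2∩S3| = 0.2857.
|S1∩S2∩S3| = 0.
|S1 ∪ S2 ∪ S3| = 72 − 7.7857 + 0 = 64.21.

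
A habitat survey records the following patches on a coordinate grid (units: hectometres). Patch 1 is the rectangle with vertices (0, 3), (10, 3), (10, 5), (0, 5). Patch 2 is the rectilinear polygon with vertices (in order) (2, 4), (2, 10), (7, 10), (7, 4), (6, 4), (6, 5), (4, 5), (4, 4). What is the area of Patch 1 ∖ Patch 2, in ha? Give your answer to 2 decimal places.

|Patch 1| = 20, |Patch 1∩Patch 2| = 3.
|Patch 1 ∖ Patch 2| = |Patch 1| − |Patch 1∩Patch 2| = 20 − 3 = 17.00.

17.00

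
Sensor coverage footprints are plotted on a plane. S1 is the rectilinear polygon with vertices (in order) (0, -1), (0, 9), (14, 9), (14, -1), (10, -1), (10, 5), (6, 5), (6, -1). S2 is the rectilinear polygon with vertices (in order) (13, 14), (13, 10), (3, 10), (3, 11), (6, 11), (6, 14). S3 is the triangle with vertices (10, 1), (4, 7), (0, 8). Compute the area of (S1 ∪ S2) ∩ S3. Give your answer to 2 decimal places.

|S1 ∪ S2| = 147.
|(S1 ∪ S2) ∩ S3| = 6.60.

6.60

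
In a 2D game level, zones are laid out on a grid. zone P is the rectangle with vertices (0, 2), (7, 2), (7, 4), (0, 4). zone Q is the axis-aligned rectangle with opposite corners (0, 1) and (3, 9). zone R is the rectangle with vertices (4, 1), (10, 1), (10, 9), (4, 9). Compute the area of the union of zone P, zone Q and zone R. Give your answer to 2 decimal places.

74.00

By inclusion–exclusion:
Individual areas: |zone P| = 14, |zone Q| = 24, |zone R| = 48.
|zone P∩zone Q|: x∈[0,3], y∈[2,4] → 3·2 = 6.
|zone P∩zone R|: x∈[4,7], y∈[2,4] → 3·2 = 6.
|zone Q∩zone R| = 0 (no overlap).
|zone P∩zone Q∩zone R| = 0.
|zone P ∪ zone Q ∪ zone R| = 86 − 12 + 0 = 74.00.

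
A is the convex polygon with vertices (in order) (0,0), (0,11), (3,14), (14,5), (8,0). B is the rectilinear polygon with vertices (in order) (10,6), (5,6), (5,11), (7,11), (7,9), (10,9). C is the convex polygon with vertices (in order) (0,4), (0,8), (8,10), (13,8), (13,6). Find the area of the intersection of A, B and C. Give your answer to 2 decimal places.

15.68

The intersection is the polygon with vertices (7,9), (9.111,9), (10,8.273), (10,6), (5,6), (5,9.25), (7,9.75).
By the shoelace formula its area is 15.68.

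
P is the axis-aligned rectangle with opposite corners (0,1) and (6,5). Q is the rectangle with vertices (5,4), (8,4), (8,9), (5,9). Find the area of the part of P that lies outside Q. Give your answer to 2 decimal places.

23.00

|P∩Q|: x∈[5,6], y∈[4,5] → 1·1 = 1.
|P| = 24.
|P ∖ Q| = |P| − |P∩Q| = 24 − 1 = 23.00.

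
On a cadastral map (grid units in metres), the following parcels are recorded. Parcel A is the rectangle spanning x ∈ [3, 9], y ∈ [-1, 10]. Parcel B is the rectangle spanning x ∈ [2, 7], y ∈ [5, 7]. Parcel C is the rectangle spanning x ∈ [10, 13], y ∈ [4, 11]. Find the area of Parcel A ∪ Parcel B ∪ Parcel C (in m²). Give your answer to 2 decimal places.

By inclusion–exclusion:
Individual areas: |Parcel A| = 66, |Parcel B| = 10, |Parcel C| = 21.
|Parcel A∩Parcel B|: x∈[3,7], y∈[5,7] → 4·2 = 8.
|Parcel A∩Parcel C| = 0 (no overlap).
|Parcel B∩Parcel C| = 0 (no overlap).
|Parcel A∩Parcel B∩Parcel C| = 0.
|Parcel A ∪ Parcel B ∪ Parcel C| = 97 − 8 + 0 = 89.00.

89.00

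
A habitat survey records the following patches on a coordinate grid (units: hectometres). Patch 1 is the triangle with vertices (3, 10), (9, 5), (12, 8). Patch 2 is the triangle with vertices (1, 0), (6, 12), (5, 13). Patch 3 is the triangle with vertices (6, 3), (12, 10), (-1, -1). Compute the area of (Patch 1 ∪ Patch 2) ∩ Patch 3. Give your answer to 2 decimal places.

2.30

|Patch 1 ∪ Patch 2| = 24.2895.
|(Patch 1 ∪ Patch 2) ∩ Patch 3| = 2.30.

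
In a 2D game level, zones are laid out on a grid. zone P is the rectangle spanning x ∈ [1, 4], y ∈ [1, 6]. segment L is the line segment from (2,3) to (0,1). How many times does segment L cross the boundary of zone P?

1

The segment meets the boundary at (1,2).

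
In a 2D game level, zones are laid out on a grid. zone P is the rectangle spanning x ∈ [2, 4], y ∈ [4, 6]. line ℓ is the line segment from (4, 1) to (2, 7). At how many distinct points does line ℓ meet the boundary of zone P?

The segment meets the boundary at (2.333,6), (3,4).

2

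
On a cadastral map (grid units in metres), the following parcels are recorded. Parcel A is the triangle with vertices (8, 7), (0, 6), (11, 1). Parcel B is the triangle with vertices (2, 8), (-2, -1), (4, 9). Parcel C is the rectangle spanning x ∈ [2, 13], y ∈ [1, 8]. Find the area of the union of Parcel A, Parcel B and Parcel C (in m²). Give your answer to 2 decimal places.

82.76

By inclusion–exclusion:
Individual areas: |Parcel A| = 25.5, |Parcel B| = 7, |Parcel C| = 77.
|Parcel A∩Parcel B| = 0.8762.
|Parcel A∩Parcel C| = 24.3409.
|Parcel B∩Parcel C| = 1.6333.
|Parcel A∩Parcel B∩Parcel C| = 0.1104.
|Parcel A ∪ Parcel B ∪ Parcel C| = 109.5 − 26.8504 + 0.1104 = 82.76.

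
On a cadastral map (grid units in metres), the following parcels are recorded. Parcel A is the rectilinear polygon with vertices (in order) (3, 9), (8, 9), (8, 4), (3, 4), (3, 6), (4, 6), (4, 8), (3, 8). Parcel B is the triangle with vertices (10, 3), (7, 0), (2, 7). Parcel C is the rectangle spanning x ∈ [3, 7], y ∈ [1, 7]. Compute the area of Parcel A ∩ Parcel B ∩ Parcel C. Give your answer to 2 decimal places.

The intersection is the polygon with vertices (3,5.6), (3,6), (4,6), (7,4.5), (7,4), (4.143,4).
By the shoelace formula its area is 4.84.

4.84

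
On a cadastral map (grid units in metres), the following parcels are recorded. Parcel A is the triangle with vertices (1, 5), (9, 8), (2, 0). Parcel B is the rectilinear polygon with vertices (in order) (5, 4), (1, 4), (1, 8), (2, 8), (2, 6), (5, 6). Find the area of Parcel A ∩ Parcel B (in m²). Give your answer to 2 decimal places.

6.57

The intersection is the polygon with vertices (3.667,6), (5,6), (5,4), (1.2,4), (1,5).
By the shoelace formula its area is 6.57.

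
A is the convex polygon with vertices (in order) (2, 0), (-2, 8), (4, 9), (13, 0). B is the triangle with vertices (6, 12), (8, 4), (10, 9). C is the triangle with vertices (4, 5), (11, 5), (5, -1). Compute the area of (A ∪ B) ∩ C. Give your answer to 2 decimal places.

18.22

The region (A ∪ B) ∩ C is the polygon with vertices (8.286,4.714), (9.5,3.5), (6,0), (4.833,0), (4,5), (8.4,5).
By the shoelace formula its area is 18.22.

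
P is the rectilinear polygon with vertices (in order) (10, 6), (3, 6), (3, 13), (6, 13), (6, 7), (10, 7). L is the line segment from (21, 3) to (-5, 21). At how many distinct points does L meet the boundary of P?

0

The segment lies entirely outside P and never meets its boundary.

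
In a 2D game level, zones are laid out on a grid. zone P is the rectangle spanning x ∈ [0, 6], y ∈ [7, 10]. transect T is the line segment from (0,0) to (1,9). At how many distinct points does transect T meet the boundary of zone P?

The segment meets the boundary at (0.778,7).

1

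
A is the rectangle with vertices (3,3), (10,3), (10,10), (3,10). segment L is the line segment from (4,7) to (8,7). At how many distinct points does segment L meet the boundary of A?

The segment lies entirely inside A and never meets its boundary.

0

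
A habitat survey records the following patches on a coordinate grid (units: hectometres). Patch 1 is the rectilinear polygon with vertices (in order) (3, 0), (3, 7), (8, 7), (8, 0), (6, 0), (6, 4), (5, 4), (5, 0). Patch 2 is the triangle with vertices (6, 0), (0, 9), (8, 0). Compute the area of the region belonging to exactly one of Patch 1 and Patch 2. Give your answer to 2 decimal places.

29.50

|Patch 1| = 31, |Patch 2| = 9, |Patch 1∩Patch 2| = 5.25.
|Patch 1 △ Patch 2| = |Patch 1| + |Patch 2| − 2·|Patch 1∩Patch 2| = 31 + 9 − 10.5 = 29.50.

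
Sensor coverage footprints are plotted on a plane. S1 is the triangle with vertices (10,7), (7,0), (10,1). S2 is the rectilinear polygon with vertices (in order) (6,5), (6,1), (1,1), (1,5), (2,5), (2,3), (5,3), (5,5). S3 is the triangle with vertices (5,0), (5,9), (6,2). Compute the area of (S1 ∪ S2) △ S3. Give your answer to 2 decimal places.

21.29

|S1 ∪ S2| = 23.
|(S1 ∪ S2) ∩ S3| = 3.1071.
|(S1 ∪ S2) △ S3| = 23 + 4.5 − 6.2143 = 21.29.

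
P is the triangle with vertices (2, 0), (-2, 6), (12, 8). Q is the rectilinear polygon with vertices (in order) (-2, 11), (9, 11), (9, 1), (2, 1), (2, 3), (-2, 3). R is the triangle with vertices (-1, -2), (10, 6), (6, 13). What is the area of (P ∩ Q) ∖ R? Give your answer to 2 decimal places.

10.88

|P ∩ Q| = 39.4179.
|(P ∩ Q) ∩ R| = 28.5407.
|(P ∩ Q) ∖ R| = 39.4179 − 28.5407 = 10.88.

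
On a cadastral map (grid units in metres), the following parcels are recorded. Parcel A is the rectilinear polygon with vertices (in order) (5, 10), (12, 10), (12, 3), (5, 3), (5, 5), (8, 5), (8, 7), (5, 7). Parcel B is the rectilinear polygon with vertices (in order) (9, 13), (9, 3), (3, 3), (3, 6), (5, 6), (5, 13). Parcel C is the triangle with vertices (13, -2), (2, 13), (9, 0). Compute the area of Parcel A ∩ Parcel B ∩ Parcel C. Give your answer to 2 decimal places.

4.72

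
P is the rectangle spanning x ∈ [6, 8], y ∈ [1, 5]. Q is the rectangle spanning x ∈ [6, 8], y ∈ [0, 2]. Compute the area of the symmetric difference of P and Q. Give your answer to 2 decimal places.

|P∩Q|: x∈[6,8], y∈[1,2] → 2·1 = 2.
|P △ Q| = |P| + |Q| − 2·|P∩Q| = 8 + 4 − 4 = 8.00.

8.00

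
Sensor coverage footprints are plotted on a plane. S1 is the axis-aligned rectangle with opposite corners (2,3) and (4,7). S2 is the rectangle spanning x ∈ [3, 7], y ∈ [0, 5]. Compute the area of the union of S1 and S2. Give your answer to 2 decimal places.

By inclusion–exclusion:
Individual areas: |S1| = 8, |S2| = 20.
|S1∩S2|: x∈[3,4], y∈[3,5] → 1·2 = 2.
|S1 ∪ S2| = 28 − 2 = 26.00.

26.00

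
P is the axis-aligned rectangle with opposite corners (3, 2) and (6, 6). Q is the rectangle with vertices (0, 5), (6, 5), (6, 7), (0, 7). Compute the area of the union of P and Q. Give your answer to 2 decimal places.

21.00

By inclusion–exclusion:
Individual areas: |P| = 12, |Q| = 12.
|P∩Q|: x∈[3,6], y∈[5,6] → 3·1 = 3.
|P ∪ Q| = 24 − 3 = 21.00.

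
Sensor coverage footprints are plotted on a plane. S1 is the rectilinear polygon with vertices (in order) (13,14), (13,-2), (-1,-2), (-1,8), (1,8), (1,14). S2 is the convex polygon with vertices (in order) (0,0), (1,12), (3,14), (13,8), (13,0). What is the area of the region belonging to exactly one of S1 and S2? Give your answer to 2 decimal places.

71.33

|S1| = 212, |S2| = 142, |S1∩S2| = 141.3333.
|S1 △ S2| = |S1| + |S2| − 2·|S1∩S2| = 212 + 142 − 282.6667 = 71.33.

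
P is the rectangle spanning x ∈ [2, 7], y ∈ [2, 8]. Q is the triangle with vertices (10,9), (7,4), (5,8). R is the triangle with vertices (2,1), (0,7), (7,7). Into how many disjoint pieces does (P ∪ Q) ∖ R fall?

(P ∪ Q) ∖ R is a single connected region.

1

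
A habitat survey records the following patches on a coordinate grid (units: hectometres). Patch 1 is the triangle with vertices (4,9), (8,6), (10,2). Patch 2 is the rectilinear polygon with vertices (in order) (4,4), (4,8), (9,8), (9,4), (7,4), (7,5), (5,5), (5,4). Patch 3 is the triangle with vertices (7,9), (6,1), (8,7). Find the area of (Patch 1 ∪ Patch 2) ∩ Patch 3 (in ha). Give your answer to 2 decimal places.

The region (Patch 1 ∪ Patch 2) ∩ Patch 3 is the polygon with vertices (7.5,8), (8,7), (7,4), (7,5), (6.5,5), (6.875,8).
By the shoelace formula its area is 3.19.

3.19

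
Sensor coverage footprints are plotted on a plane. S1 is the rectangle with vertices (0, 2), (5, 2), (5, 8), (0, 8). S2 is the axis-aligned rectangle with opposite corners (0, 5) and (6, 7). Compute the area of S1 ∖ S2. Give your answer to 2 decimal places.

20.00

|S1∩S2|: x∈[0,5], y∈[5,7] → 5·2 = 10.
|S1| = 30.
|S1 ∖ S2| = |S1| − |S1∩S2| = 30 − 10 = 20.00.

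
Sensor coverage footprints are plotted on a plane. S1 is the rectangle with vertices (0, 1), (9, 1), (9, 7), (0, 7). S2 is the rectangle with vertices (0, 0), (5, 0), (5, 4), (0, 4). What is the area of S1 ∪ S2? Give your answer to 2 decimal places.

59.00

By inclusion–exclusion:
Individual areas: |S1| = 54, |S2| = 20.
|S1∩S2|: x∈[0,5], y∈[1,4] → 5·3 = 15.
|S1 ∪ S2| = 74 − 15 = 59.00.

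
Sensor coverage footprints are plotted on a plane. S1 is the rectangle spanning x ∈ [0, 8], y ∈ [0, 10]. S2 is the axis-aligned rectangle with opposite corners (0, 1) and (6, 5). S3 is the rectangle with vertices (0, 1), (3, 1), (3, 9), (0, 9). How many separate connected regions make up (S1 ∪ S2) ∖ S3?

1

(S1 ∪ S2) ∖ S3 is a single connected region.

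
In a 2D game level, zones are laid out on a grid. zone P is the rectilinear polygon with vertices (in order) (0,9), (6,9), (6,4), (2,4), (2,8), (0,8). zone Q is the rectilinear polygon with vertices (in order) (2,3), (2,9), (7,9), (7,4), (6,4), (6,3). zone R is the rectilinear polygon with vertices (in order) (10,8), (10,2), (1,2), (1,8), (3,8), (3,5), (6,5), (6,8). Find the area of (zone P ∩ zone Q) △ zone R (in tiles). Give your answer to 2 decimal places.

51.00

|zone P ∩ zone Q| = 20.
|(zone P ∩ zone Q) ∩ zone R| = 7.
|(zone P ∩ zone Q) △ zone R| = 20 + 45 − 14 = 51.00.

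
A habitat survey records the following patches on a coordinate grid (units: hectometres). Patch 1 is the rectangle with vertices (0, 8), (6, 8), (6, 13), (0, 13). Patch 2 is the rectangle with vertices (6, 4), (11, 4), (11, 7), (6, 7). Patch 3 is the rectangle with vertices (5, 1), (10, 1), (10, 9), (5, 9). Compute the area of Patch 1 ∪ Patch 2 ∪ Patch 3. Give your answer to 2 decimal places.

72.00

By inclusion–exclusion:
Individual areas: |Patch 1| = 30, |Patch 2| = 15, |Patch 3| = 40.
|Patch 1∩Patch 2| = 0 (no overlap).
|Patch 1∩Patch 3|: x∈[5,6], y∈[8,9] → 1·1 = 1.
|Patch 2∩Patch 3|: x∈[6,10], y∈[4,7] → 4·3 = 12.
|Patch 1∩Patch 2∩Patch 3| = 0.
|Patch 1 ∪ Patch 2 ∪ Patch 3| = 85 − 13 + 0 = 72.00.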